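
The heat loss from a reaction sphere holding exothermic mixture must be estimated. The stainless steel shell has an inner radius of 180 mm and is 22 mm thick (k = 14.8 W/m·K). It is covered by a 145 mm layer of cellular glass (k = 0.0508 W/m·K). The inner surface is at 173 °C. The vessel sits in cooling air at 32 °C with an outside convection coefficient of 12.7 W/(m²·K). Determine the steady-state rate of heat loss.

Q ≈ 42.8 W

Each spherical layer contributes R = (1/r_i − 1/r_o)/(4πk):
R_stainless steel shell = (1/0.18 − 1/0.202)/(4π×14.8) = 0.003253 K/W
R_cellular glass = (1/0.202 − 1/0.347)/(4π×0.0508) = 3.241 K/W
R_outer film = 1/(h·4πr_o²) = 1/(12.7×4π×0.347²) = 0.05204 K/W
R_total = 3.296 K/W
Q = ΔT/R_total = 141/3.296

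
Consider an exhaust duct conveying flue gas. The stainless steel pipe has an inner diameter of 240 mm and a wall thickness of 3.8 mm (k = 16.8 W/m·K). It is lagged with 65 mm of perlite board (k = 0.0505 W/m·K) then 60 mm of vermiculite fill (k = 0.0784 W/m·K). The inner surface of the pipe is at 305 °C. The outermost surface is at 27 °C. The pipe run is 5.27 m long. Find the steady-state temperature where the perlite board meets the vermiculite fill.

For a radial system each layer contributes R = ln(r_out/r_in)/(2πkL); films add R = 1/(hA).
R_stainless steel pipe wall = ln(123.8/120)/(2π×16.8×5.27) = 5.604×10^-5 K/W
R_perlite board = ln(188.8/123.8)/(2π×0.0505×5.27) = 0.2524 K/W
R_vermiculite fill = ln(248.8/188.8)/(2π×0.0784×5.27) = 0.1063 K/W
R_total = 0.3587 K/W
Q = ΔT/R_total = 278/0.3587
Q = 775 W
T_interface = T_inner − Q·ΣR(inner→interface) = 305 − 775×0.2524

T ≈ 109 °C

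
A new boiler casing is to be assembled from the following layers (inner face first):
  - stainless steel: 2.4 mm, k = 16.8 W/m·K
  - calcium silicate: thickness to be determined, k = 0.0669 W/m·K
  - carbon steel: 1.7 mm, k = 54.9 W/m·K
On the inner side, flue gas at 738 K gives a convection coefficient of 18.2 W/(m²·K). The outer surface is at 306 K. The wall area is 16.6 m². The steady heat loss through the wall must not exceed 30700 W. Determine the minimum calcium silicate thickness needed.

L ≈ 11.9 mm

Thermal resistances in series:
R_inner film = 1/(h_i·A) = 1/(18.2×16.6) = 0.00331 K/W
R_stainless steel = L/(kA) = 0.0024/(16.8×16.6) = 8.606×10^-6 K/W
R_carbon steel = L/(kA) = 0.0017/(54.9×16.6) = 1.865×10^-6 K/W
Sum of the known resistances R_other = 0.00332 K/W
Required total resistance R_tot = ΔT/Q_allow = 432/30700 = 0.01407 K/W
R_calcium silicate = R_tot − R_other = 0.01075 K/W
L = R·k·A = 0.01075×0.0669×16.6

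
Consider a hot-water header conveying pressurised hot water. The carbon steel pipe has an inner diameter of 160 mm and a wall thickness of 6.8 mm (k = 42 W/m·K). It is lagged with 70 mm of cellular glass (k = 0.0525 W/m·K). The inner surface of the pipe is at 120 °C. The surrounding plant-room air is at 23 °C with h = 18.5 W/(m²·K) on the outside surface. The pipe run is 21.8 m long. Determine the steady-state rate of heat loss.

Cylindrical conduction, so R = ln(r₂/r₁)/(2πkL) per layer, in series:
R_carbon steel pipe wall = ln(86.8/80)/(2π×42×21.8) = 1.418×10^-5 K/W
R_cellular glass = ln(156.8/86.8)/(2π×0.0525×21.8) = 0.08224 K/W
R_outer film = 1/(h_o·2πr_oL) = 1/(18.5×2π×0.1568×21.8) = 0.002517 K/W
R_total = 0.08477 K/W
Q = ΔT/R_total = 97/0.08477

Q ≈ 1140 W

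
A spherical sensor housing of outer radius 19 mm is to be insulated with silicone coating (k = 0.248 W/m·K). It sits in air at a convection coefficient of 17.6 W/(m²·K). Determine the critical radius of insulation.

For a sphere r_cr = 2k/h = 2×0.248/17.6
r_cr = 28.2 mm; since the bare radius (19 mm) is below r_cr, adding a thin layer of insulation will *increase* heat loss.

r_cr ≈ 28.2 mm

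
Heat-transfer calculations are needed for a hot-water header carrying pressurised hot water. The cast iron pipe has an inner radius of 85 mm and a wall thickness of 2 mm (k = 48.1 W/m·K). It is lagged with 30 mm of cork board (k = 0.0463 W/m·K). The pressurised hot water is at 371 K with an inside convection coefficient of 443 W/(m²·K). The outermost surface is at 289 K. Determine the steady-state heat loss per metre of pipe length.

q′ ≈ 80.2 W/m

For a radial system each layer contributes R = ln(r_out/r_in)/(2πkL); films add R = 1/(hA).
R_inner film = 1/(h_i·2πr₁L) = 1/(443×2π×0.085×1) = 0.004227 K/W
R_cast iron pipe wall = ln(87/85)/(2π×48.1×1) = 7.695×10^-5 K/W
R_cork board = ln(117/87)/(2π×0.0463×1) = 1.018 K/W
R_total = 1.023 K/W
Q = ΔT/R_total = 82/1.023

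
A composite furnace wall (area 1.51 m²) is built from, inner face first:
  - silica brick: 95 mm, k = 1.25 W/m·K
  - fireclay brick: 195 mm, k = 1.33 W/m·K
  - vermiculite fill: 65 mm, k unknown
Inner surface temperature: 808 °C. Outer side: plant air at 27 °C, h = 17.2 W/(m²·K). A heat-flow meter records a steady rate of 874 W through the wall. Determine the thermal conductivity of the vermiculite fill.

Thermal resistances in series:
R_silica brick = L/(kA) = 0.095/(1.25×1.51) = 0.05033 K/W
R_fireclay brick = L/(kA) = 0.195/(1.33×1.51) = 0.0971 K/W
R_outer film = 1/(h_o·A) = 1/(17.2×1.51) = 0.0385 K/W
Sum of known resistances R_other = 0.1859 K/W
Total R = ΔT/Q = 781/874 = 0.8936 K/W
R_vermiculite fill = R_total − R_other = 0.7077 K/W
k = L/(R·A) = 0.065/(0.7077×1.51)

k ≈ 0.0608 W/(m·K)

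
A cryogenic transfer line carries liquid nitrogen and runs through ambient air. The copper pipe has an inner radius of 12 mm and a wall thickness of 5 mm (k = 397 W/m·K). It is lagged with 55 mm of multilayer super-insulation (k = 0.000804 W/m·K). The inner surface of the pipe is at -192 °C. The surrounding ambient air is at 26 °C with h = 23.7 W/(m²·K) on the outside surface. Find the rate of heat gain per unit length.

q′ ≈ 0.763 W/m

Cylindrical conduction, so R = ln(r₂/r₁)/(2πkL) per layer, in series:
R_copper pipe wall = ln(17/12)/(2π×397×1) = 1.396×10^-4 K/W
R_multilayer super-insulation = ln(72/17)/(2π×0.000804×1) = 285.7 K/W
R_outer film = 1/(h_o·2πr_oL) = 1/(23.7×2π×0.072×1) = 0.09327 K/W
R_total = 285.8 K/W
Q = ΔT/R_total = 218/285.8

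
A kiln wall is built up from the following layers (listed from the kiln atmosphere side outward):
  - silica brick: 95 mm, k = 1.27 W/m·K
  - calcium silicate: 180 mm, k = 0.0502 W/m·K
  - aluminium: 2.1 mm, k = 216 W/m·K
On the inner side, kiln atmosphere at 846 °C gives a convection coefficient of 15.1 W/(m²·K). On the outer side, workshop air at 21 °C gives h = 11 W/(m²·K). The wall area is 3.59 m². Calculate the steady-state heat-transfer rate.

Q ≈ 776 W

Thermal resistances in series:
R_inner film = 1/(h_i·A) = 1/(15.1×3.59) = 0.01845 K/W
R_silica brick = L/(kA) = 0.095/(1.27×3.59) = 0.02084 K/W
R_calcium silicate = L/(kA) = 0.18/(0.0502×3.59) = 0.9988 K/W
R_aluminium = L/(kA) = 0.0021/(216×3.59) = 2.708×10^-6 K/W
R_outer film = 1/(h_o·A) = 1/(11×3.59) = 0.02532 K/W
R_total = 1.063 K/W
Q = ΔT / R_total = 825 / 1.063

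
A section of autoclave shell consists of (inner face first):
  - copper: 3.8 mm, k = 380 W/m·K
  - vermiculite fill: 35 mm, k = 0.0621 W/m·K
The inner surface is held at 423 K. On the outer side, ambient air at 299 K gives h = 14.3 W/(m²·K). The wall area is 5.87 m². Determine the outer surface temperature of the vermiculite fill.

T ≈ 313 K

Treating each layer as a thermal resistance in series:
R_copper = L/(kA) = 0.0038/(380×5.87) = 1.704×10^-6 K/W
R_vermiculite fill = L/(kA) = 0.035/(0.0621×5.87) = 0.09601 K/W
R_outer film = 1/(h_o·A) = 1/(14.3×5.87) = 0.01191 K/W
R_total = 0.1079 K/W;  Q = ΔT/R_total = 124/0.1079 = 1149 W
T_interface = T_inner − Q·ΣR(inner→interface) = 423 − 1150×0.09602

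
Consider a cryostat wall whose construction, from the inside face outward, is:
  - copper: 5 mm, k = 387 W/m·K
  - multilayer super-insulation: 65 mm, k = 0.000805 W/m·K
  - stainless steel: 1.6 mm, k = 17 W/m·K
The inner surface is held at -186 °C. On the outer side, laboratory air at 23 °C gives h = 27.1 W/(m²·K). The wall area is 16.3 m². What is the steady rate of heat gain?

Thermal resistances in series:
R_copper = L/(kA) = 0.005/(387×16.3) = 7.926×10^-7 K/W
R_multilayer super-insulation = L/(kA) = 0.065/(0.000805×16.3) = 4.954 K/W
R_stainless steel = L/(kA) = 0.0016/(17×16.3) = 5.774×10^-6 K/W
R_outer film = 1/(h_o·A) = 1/(27.1×16.3) = 0.002264 K/W
R_total = 4.956 K/W
Q = ΔT / R_total = 209 / 4.956

Q ≈ 42.2 W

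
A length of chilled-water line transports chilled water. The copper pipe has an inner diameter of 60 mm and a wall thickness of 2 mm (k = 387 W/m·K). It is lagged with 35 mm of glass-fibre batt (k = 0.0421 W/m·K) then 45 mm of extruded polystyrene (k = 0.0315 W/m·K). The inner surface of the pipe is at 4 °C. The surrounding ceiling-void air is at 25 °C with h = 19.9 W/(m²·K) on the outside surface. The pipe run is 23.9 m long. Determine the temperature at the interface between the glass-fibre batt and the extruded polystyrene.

Treating each annulus and film as a series resistance:
R_copper pipe wall = ln(32/30)/(2π×387×23.9) = 1.111×10^-6 K/W
R_glass-fibre batt = ln(67/32)/(2π×0.0421×23.9) = 0.1169 K/W
R_extruded polystyrene = ln(112/67)/(2π×0.0315×23.9) = 0.1086 K/W
R_outer film = 1/(h_o·2πr_oL) = 1/(19.9×2π×0.112×23.9) = 0.002988 K/W
R_total = 0.2285 K/W
Q = ΔT/R_total = 21/0.2285
Q = 91.9 W
T_interface = T_inner + Q·ΣR(inner→interface) = 4 + 91.9×0.1169

T ≈ 14.7 °C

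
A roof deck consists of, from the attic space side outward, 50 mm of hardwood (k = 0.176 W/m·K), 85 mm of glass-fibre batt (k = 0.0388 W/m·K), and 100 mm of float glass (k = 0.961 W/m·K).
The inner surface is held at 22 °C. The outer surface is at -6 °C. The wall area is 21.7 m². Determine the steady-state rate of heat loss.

Q ≈ 236 W

Treating each layer as a thermal resistance in series:
R_hardwood = L/(kA) = 0.05/(0.176×21.7) = 0.01309 K/W
R_glass-fibre batt = L/(kA) = 0.085/(0.0388×21.7) = 0.101 K/W
R_float glass = L/(kA) = 0.1/(0.961×21.7) = 0.004795 K/W
R_total = 0.1188 K/W
Q = ΔT / R_total = 28 / 0.1188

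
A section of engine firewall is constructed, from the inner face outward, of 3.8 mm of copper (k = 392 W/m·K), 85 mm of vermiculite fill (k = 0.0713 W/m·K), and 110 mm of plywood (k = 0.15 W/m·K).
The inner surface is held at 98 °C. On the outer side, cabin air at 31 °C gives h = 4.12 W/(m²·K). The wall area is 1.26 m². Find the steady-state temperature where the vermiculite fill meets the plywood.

Series thermal resistances:
R_copper = L/(kA) = 0.0038/(392×1.26) = 7.694×10^-6 K/W
R_vermiculite fill = L/(kA) = 0.085/(0.0713×1.26) = 0.9461 K/W
R_plywood = L/(kA) = 0.11/(0.15×1.26) = 0.582 K/W
R_outer film = 1/(h_o·A) = 1/(4.12×1.26) = 0.1926 K/W
R_total = 1.721 K/W;  Q = ΔT/R_total = 67/1.721 = 38.94 W
T_interface = T_inner − Q·ΣR(inner→interface) = 98 − 38.9×0.9462

T ≈ 61.2 °C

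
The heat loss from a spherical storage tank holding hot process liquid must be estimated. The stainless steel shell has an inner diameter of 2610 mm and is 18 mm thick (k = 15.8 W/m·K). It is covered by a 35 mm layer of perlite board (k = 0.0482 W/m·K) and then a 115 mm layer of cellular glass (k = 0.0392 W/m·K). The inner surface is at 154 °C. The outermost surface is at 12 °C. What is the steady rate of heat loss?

For a spherical shell R = (1/r₁ − 1/r₂)/(4πk); film R = 1/(h·4πr²). In series:
R_stainless steel shell = (1/1.305 − 1/1.323)/(4π×15.8) = 5.251×10^-5 K/W
R_perlite board = (1/1.323 − 1/1.358)/(4π×0.0482) = 0.03216 K/W
R_cellular glass = (1/1.358 − 1/1.473)/(4π×0.0392) = 0.1167 K/W
R_total = 0.1489 K/W
Q = ΔT/R_total = 142/0.1489

Q ≈ 954 W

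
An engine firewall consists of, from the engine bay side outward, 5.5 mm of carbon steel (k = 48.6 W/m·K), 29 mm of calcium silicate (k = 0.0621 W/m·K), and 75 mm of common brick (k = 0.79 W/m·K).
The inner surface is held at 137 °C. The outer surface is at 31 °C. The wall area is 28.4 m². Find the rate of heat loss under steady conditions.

Series thermal resistances:
R_carbon steel = L/(kA) = 0.0055/(48.6×28.4) = 3.985×10^-6 K/W
R_calcium silicate = L/(kA) = 0.029/(0.0621×28.4) = 0.01644 K/W
R_common brick = L/(kA) = 0.075/(0.79×28.4) = 0.003343 K/W
R_total = 0.01979 K/W
Q = ΔT / R_total = 106 / 0.01979

Q ≈ 5360 W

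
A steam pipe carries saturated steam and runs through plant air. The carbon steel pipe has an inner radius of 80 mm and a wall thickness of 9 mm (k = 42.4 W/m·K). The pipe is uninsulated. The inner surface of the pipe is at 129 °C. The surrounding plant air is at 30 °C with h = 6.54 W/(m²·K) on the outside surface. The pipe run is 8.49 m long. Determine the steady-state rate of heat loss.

Q ≈ 3070 W

For a radial system each layer contributes R = ln(r_out/r_in)/(2πkL); films add R = 1/(hA).
R_carbon steel pipe wall = ln(89/80)/(2π×42.4×8.49) = 4.713×10^-5 K/W
R_outer film = 1/(h_o·2πr_oL) = 1/(6.54×2π×0.089×8.49) = 0.03221 K/W
R_total = 0.03225 K/W
Q = ΔT/R_total = 99/0.03225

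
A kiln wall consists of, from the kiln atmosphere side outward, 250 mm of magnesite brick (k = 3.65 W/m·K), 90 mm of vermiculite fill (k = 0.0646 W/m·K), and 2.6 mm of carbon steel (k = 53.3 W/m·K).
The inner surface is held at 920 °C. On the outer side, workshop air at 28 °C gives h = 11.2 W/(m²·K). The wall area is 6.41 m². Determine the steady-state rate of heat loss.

Using the resistance-network approach (series):
R_magnesite brick = L/(kA) = 0.25/(3.65×6.41) = 0.01069 K/W
R_vermiculite fill = L/(kA) = 0.09/(0.0646×6.41) = 0.2173 K/W
R_carbon steel = L/(kA) = 0.0026/(53.3×6.41) = 7.61×10^-6 K/W
R_outer film = 1/(h_o·A) = 1/(11.2×6.41) = 0.01393 K/W
R_total = 0.242 K/W
Q = ΔT / R_total = 892 / 0.242

Q ≈ 3690 W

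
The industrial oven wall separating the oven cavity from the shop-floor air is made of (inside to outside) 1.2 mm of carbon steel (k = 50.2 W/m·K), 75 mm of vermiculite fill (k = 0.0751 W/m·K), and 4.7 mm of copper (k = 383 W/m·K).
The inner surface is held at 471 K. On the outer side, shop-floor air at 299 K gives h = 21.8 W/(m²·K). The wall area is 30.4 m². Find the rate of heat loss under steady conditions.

Using the resistance-network approach (series):
R_carbon steel = L/(kA) = 0.0012/(50.2×30.4) = 7.863×10^-7 K/W
R_vermiculite fill = L/(kA) = 0.075/(0.0751×30.4) = 0.03285 K/W
R_copper = L/(kA) = 0.0047/(383×30.4) = 4.037×10^-7 K/W
R_outer film = 1/(h_o·A) = 1/(21.8×30.4) = 0.001509 K/W
R_total = 0.03436 K/W
Q = ΔT / R_total = 172 / 0.03436

Q ≈ 5010 W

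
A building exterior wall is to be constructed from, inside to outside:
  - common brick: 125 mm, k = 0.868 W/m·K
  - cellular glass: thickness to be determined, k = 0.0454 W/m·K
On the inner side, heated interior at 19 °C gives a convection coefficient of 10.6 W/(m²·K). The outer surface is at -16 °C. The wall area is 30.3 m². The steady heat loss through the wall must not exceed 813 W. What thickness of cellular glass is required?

L ≈ 48.4 mm

Using the resistance-network approach (series):
R_inner film = 1/(h_i·A) = 1/(10.6×30.3) = 0.003114 K/W
R_common brick = L/(kA) = 0.125/(0.868×30.3) = 0.004753 K/W
Sum of the known resistances R_other = 0.007866 K/W
Required total resistance R_tot = ΔT/Q_allow = 35/813 = 0.04305 K/W
R_cellular glass = R_tot − R_other = 0.03518 K/W
L = R·k·A = 0.03518×0.0454×30.3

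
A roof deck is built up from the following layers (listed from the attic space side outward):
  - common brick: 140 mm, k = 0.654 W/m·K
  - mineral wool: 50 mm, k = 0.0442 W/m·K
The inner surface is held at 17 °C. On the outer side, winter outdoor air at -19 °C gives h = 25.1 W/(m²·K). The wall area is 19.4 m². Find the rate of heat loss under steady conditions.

Q ≈ 504 W

Treating each layer as a thermal resistance in series:
R_common brick = L/(kA) = 0.14/(0.654×19.4) = 0.01103 K/W
R_mineral wool = L/(kA) = 0.05/(0.0442×19.4) = 0.05831 K/W
R_outer film = 1/(h_o·A) = 1/(25.1×19.4) = 0.002054 K/W
R_total = 0.0714 K/W
Q = ΔT / R_total = 36 / 0.0714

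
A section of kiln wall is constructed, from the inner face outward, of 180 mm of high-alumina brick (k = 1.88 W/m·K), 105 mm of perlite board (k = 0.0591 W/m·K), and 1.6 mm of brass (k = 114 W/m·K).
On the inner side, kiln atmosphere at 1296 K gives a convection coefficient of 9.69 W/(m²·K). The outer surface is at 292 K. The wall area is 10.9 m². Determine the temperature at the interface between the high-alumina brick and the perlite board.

T ≈ 1190 K

Series thermal resistances:
R_inner film = 1/(h_i·A) = 1/(9.69×10.9) = 0.009468 K/W
R_high-alumina brick = L/(kA) = 0.18/(1.88×10.9) = 0.008784 K/W
R_perlite board = L/(kA) = 0.105/(0.0591×10.9) = 0.163 K/W
R_brass = L/(kA) = 0.0016/(114×10.9) = 1.288×10^-6 K/W
R_total = 0.1812 K/W;  Q = ΔT/R_total = 1004/0.1812 = 5539 W
T_interface = T_inner − Q·ΣR(inner→interface) = 1296 − 5540×0.01825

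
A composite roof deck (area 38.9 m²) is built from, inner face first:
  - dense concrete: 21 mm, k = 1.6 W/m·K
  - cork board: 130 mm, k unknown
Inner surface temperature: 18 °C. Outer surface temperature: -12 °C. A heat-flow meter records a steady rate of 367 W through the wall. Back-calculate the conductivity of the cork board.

k ≈ 0.0411 W/(m·K)

Thermal resistances in series:
R_dense concrete = L/(kA) = 0.021/(1.6×38.9) = 3.374×10^-4 K/W
Sum of known resistances R_other = 3.374×10^-4 K/W
Total R = ΔT/Q = 30/367 = 0.08174 K/W
R_cork board = R_total − R_other = 0.08141 K/W
k = L/(R·A) = 0.13/(0.08141×38.9)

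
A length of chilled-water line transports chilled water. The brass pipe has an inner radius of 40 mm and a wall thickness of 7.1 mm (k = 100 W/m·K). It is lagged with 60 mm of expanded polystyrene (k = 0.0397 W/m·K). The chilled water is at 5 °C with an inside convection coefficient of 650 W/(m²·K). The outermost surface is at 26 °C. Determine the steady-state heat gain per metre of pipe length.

q′ ≈ 6.36 W/m

Cylindrical conduction, so R = ln(r₂/r₁)/(2πkL) per layer, in series:
R_inner film = 1/(h_i·2πr₁L) = 1/(650×2π×0.04×1) = 0.006121 K/W
R_brass pipe wall = ln(47.1/40)/(2π×100×1) = 2.6×10^-4 K/W
R_expanded polystyrene = ln(107.1/47.1)/(2π×0.0397×1) = 3.293 K/W
R_total = 3.3 K/W
Q = ΔT/R_total = 21/3.3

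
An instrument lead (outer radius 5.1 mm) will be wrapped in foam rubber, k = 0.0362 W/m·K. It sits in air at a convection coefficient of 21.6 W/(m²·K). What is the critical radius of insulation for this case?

For a cylinder r_cr = k/h = 0.0362/21.6
r_cr = 1.68 mm; since the bare radius (5.1 mm) is above r_cr, any added insulation will reduce heat loss.

r_cr ≈ 1.68 mm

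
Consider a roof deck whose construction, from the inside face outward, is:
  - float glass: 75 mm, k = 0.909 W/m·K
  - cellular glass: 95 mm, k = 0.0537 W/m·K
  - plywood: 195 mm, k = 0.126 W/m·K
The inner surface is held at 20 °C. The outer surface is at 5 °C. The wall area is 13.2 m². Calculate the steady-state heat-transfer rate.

Treating each layer as a thermal resistance in series:
R_float glass = L/(kA) = 0.075/(0.909×13.2) = 0.006251 K/W
R_cellular glass = L/(kA) = 0.095/(0.0537×13.2) = 0.134 K/W
R_plywood = L/(kA) = 0.195/(0.126×13.2) = 0.1172 K/W
R_total = 0.2575 K/W
Q = ΔT / R_total = 15 / 0.2575

Q ≈ 58.2 W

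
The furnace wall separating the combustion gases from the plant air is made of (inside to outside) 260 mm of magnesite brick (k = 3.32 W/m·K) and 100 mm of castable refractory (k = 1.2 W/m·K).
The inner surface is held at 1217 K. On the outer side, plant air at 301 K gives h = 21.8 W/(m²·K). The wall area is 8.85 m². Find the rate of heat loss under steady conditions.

Using the resistance-network approach (series):
R_magnesite brick = L/(kA) = 0.26/(3.32×8.85) = 0.008849 K/W
R_castable refractory = L/(kA) = 0.1/(1.2×8.85) = 0.009416 K/W
R_outer film = 1/(h_o·A) = 1/(21.8×8.85) = 0.005183 K/W
R_total = 0.02345 K/W
Q = ΔT / R_total = 916 / 0.02345

Q ≈ 39100 W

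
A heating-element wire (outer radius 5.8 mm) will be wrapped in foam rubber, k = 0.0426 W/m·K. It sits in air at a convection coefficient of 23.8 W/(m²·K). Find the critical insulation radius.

For a cylinder r_cr = k/h = 0.0426/23.8
r_cr = 1.79 mm; since the bare radius (5.8 mm) is above r_cr, any added insulation will reduce heat loss.

r_cr ≈ 1.79 mm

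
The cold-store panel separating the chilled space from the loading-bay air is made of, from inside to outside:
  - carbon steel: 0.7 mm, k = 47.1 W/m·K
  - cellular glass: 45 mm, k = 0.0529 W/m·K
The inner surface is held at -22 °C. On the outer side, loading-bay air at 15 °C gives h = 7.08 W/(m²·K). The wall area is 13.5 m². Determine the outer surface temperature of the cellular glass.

Using the resistance-network approach (series):
R_carbon steel = L/(kA) = 0.0007/(47.1×13.5) = 1.101×10^-6 K/W
R_cellular glass = L/(kA) = 0.045/(0.0529×13.5) = 0.06301 K/W
R_outer film = 1/(h_o·A) = 1/(7.08×13.5) = 0.01046 K/W
R_total = 0.07348 K/W;  Q = ΔT/R_total = 37/0.07348 = 503.6 W
T_interface = T_inner + Q·ΣR(inner→interface) = -22 + 504×0.06301

T ≈ 9.73 °C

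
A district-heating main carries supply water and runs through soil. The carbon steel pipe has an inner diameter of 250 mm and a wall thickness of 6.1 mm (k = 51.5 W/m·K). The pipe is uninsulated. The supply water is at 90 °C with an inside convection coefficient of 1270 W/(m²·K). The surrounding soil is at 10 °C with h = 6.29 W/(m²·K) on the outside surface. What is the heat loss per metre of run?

Treating each annulus and film as a series resistance:
R_inner film = 1/(h_i·2πr₁L) = 1/(1270×2π×0.125×1) = 0.001003 K/W
R_carbon steel pipe wall = ln(131.1/125)/(2π×51.5×1) = 1.472×10^-4 K/W
R_outer film = 1/(h_o·2πr_oL) = 1/(6.29×2π×0.1311×1) = 0.193 K/W
R_total = 0.1942 K/W
Q = ΔT/R_total = 80/0.1942

q′ ≈ 412 W/m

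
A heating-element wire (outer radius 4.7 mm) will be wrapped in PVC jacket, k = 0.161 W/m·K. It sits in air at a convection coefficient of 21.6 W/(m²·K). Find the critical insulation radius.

r_cr ≈ 7.45 mm

For a cylinder r_cr = k/h = 0.161/21.6
r_cr = 7.45 mm; since the bare radius (4.7 mm) is below r_cr, adding a thin layer of insulation will *increase* heat loss.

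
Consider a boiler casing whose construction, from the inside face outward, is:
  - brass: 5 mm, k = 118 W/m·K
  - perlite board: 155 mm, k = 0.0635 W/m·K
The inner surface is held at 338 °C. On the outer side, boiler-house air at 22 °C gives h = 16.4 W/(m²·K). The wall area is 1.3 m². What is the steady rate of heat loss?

Q ≈ 164 W

Thermal resistances in series:
R_brass = L/(kA) = 0.005/(118×1.3) = 3.259×10^-5 K/W
R_perlite board = L/(kA) = 0.155/(0.0635×1.3) = 1.878 K/W
R_outer film = 1/(h_o·A) = 1/(16.4×1.3) = 0.0469 K/W
R_total = 1.925 K/W
Q = ΔT / R_total = 316 / 1.925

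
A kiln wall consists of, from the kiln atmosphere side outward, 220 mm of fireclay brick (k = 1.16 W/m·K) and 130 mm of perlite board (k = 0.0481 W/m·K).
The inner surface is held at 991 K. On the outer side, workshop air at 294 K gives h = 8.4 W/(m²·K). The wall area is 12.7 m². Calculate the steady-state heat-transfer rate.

Treating each layer as a thermal resistance in series:
R_fireclay brick = L/(kA) = 0.22/(1.16×12.7) = 0.01493 K/W
R_perlite board = L/(kA) = 0.13/(0.0481×12.7) = 0.2128 K/W
R_outer film = 1/(h_o·A) = 1/(8.4×12.7) = 0.009374 K/W
R_total = 0.2371 K/W
Q = ΔT / R_total = 697 / 0.2371

Q ≈ 2940 W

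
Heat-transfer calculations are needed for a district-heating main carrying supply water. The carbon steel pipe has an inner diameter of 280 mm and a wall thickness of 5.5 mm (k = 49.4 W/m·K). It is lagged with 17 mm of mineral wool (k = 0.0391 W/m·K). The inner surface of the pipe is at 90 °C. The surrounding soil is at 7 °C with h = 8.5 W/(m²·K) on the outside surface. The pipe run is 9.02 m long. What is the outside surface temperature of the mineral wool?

T ≈ 23.9 °C

For a radial system each layer contributes R = ln(r_out/r_in)/(2πkL); films add R = 1/(hA).
R_carbon steel pipe wall = ln(145.5/140)/(2π×49.4×9.02) = 1.376×10^-5 K/W
R_mineral wool = ln(162.5/145.5)/(2π×0.0391×9.02) = 0.04987 K/W
R_outer film = 1/(h_o·2πr_oL) = 1/(8.5×2π×0.1625×9.02) = 0.01277 K/W
R_total = 0.06265 K/W
Q = ΔT/R_total = 83/0.06265
Q = 1320 W
T_interface = T_inner − Q·ΣR(inner→interface) = 90 − 1320×0.04988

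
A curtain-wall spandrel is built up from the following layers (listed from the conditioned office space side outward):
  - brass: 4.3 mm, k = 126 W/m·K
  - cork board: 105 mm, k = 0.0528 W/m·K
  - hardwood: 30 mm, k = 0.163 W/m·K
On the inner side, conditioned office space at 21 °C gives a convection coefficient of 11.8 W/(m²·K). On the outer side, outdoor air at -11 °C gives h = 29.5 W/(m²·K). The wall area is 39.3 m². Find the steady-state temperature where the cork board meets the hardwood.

T ≈ -7.96 °C

Using the resistance-network approach (series):
R_inner film = 1/(h_i·A) = 1/(11.8×39.3) = 0.002156 K/W
R_brass = L/(kA) = 0.0043/(126×39.3) = 8.684×10^-7 K/W
R_cork board = L/(kA) = 0.105/(0.0528×39.3) = 0.0506 K/W
R_hardwood = L/(kA) = 0.03/(0.163×39.3) = 0.004683 K/W
R_outer film = 1/(h_o·A) = 1/(29.5×39.3) = 8.626×10^-4 K/W
R_total = 0.0583 K/W;  Q = ΔT/R_total = 32/0.0583 = 548.8 W
T_interface = T_inner − Q·ΣR(inner→interface) = 21 − 549×0.05276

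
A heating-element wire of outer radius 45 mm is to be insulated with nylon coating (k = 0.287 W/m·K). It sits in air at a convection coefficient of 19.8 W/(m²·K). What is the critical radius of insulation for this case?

For a cylinder r_cr = k/h = 0.287/19.8
r_cr = 14.5 mm; since the bare radius (45 mm) is above r_cr, any added insulation will reduce heat loss.

r_cr ≈ 14.5 mm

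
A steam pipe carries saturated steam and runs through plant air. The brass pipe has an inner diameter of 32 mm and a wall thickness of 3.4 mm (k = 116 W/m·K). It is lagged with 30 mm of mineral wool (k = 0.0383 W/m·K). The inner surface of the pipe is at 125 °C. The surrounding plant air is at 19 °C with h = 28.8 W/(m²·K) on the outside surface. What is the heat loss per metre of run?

Treating each annulus and film as a series resistance:
R_brass pipe wall = ln(19.4/16)/(2π×116×1) = 2.644×10^-4 K/W
R_mineral wool = ln(49.4/19.4)/(2π×0.0383×1) = 3.884 K/W
R_outer film = 1/(h_o·2πr_oL) = 1/(28.8×2π×0.0494×1) = 0.1119 K/W
R_total = 3.996 K/W
Q = ΔT/R_total = 106/3.996

q′ ≈ 26.5 W/m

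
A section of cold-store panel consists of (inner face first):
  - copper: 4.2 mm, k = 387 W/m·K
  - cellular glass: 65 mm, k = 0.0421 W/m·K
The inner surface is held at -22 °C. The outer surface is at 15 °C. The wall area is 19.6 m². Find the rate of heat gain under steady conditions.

Q ≈ 470 W

Treating each layer as a thermal resistance in series:
R_copper = L/(kA) = 0.0042/(387×19.6) = 5.537×10^-7 K/W
R_cellular glass = L/(kA) = 0.065/(0.0421×19.6) = 0.07877 K/W
R_total = 0.07877 K/W
Q = ΔT / R_total = 37 / 0.07877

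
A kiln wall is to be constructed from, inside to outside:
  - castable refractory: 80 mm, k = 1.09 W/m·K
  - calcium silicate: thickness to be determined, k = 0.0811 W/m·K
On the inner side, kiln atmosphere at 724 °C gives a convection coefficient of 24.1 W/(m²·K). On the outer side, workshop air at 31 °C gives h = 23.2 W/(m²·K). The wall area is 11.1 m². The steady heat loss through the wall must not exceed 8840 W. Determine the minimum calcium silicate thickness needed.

Model the wall as resistances in series:
R_inner film = 1/(h_i·A) = 1/(24.1×11.1) = 0.003738 K/W
R_castable refractory = L/(kA) = 0.08/(1.09×11.1) = 0.006612 K/W
R_outer film = 1/(h_o·A) = 1/(23.2×11.1) = 0.003883 K/W
Sum of the known resistances R_other = 0.01423 K/W
Required total resistance R_tot = ΔT/Q_allow = 693/8840 = 0.07839 K/W
R_calcium silicate = R_tot − R_other = 0.06416 K/W
L = R·k·A = 0.06416×0.0811×11.1

L ≈ 57.8 mm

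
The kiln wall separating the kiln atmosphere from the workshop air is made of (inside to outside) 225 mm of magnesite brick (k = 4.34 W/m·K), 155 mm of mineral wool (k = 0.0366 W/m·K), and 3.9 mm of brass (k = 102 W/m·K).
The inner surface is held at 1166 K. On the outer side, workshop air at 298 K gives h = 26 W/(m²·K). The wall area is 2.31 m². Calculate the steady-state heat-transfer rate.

Model the wall as resistances in series:
R_magnesite brick = L/(kA) = 0.225/(4.34×2.31) = 0.02244 K/W
R_mineral wool = L/(kA) = 0.155/(0.0366×2.31) = 1.833 K/W
R_brass = L/(kA) = 0.0039/(102×2.31) = 1.655×10^-5 K/W
R_outer film = 1/(h_o·A) = 1/(26×2.31) = 0.01665 K/W
R_total = 1.872 K/W
Q = ΔT / R_total = 868 / 1.872

Q ≈ 464 W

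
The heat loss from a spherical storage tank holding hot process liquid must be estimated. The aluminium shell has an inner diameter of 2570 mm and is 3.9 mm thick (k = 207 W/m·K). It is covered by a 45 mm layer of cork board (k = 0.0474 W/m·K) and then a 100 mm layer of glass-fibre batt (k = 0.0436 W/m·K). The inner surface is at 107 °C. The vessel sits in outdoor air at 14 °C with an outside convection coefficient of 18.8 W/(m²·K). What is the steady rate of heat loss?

Q ≈ 658 W

Each spherical layer contributes R = (1/r_i − 1/r_o)/(4πk):
R_aluminium shell = (1/1.285 − 1/1.2889)/(4π×207) = 9.052×10^-7 K/W
R_cork board = (1/1.2889 − 1/1.3339)/(4π×0.0474) = 0.04394 K/W
R_glass-fibre batt = (1/1.3339 − 1/1.4339)/(4π×0.0436) = 0.09542 K/W
R_outer film = 1/(h·4πr_o²) = 1/(18.8×4π×1.4339²) = 0.002059 K/W
R_total = 0.1414 K/W
Q = ΔT/R_total = 93/0.1414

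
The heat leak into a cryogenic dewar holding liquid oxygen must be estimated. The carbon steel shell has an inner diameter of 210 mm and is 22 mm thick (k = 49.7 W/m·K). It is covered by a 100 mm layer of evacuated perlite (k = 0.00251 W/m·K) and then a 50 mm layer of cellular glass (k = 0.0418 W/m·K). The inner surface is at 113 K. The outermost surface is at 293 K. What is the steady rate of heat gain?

Q ≈ 1.61 W

For a spherical shell R = (1/r₁ − 1/r₂)/(4πk); film R = 1/(h·4πr²). In series:
R_carbon steel shell = (1/0.105 − 1/0.127)/(4π×49.7) = 0.002642 K/W
R_evacuated perlite = (1/0.127 − 1/0.227)/(4π×0.00251) = 110 K/W
R_cellular glass = (1/0.227 − 1/0.277)/(4π×0.0418) = 1.514 K/W
R_total = 111.5 K/W
Q = ΔT/R_total = 180/111.5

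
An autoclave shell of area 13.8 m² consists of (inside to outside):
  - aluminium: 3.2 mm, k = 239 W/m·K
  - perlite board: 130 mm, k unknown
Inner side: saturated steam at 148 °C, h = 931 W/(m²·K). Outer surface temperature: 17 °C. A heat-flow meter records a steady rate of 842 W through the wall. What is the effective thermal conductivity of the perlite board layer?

k ≈ 0.0606 W/(m·K)

Series thermal resistances:
R_inner film = 1/(h_i·A) = 1/(931×13.8) = 7.783×10^-5 K/W
R_aluminium = L/(kA) = 0.0032/(239×13.8) = 9.702×10^-7 K/W
Sum of known resistances R_other = 7.88×10^-5 K/W
Total R = ΔT/Q = 131/842 = 0.1556 K/W
R_perlite board = R_total − R_other = 0.1555 K/W
k = L/(R·A) = 0.13/(0.1555×13.8)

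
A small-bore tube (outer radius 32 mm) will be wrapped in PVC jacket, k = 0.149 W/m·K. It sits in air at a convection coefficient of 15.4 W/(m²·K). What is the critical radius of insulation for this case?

r_cr ≈ 9.68 mm

For a cylinder r_cr = k/h = 0.149/15.4
r_cr = 9.68 mm; since the bare radius (32 mm) is above r_cr, any added insulation will reduce heat loss.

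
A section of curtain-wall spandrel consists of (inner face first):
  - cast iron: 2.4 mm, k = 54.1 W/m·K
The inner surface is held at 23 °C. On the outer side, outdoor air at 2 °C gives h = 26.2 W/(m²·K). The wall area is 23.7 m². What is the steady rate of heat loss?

Q ≈ 13000 W

Thermal resistances in series:
R_cast iron = L/(kA) = 0.0024/(54.1×23.7) = 1.872×10^-6 K/W
R_outer film = 1/(h_o·A) = 1/(26.2×23.7) = 0.00161 K/W
R_total = 0.001612 K/W
Q = ΔT / R_total = 21 / 0.001612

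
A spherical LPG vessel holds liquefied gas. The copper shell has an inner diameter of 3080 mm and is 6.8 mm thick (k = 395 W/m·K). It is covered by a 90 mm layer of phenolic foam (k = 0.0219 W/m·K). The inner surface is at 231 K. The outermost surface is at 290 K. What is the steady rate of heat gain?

Q ≈ 457 W

Each spherical layer contributes R = (1/r_i − 1/r_o)/(4πk):
R_copper shell = (1/1.54 − 1/1.5468)/(4π×395) = 5.751×10^-7 K/W
R_phenolic foam = (1/1.5468 − 1/1.6368)/(4π×0.0219) = 0.1292 K/W
R_total = 0.1292 K/W
Q = ΔT/R_total = 59/0.1292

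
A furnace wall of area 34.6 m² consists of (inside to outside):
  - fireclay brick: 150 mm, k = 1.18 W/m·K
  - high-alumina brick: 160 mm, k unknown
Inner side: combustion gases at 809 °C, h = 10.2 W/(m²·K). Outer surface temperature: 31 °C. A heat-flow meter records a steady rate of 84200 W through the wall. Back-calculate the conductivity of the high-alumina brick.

k ≈ 1.69 W/(m·K)

Treating each layer as a thermal resistance in series:
R_inner film = 1/(h_i·A) = 1/(10.2×34.6) = 0.002834 K/W
R_fireclay brick = L/(kA) = 0.15/(1.18×34.6) = 0.003674 K/W
Sum of known resistances R_other = 0.006507 K/W
Total R = ΔT/Q = 778/84200 = 0.00924 K/W
R_high-alumina brick = R_total − R_other = 0.002732 K/W
k = L/(R·A) = 0.16/(0.002732×34.6)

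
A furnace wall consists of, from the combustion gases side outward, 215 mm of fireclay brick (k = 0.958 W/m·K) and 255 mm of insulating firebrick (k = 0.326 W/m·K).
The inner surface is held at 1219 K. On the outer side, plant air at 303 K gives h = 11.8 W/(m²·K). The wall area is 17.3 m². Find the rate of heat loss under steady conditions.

Thermal resistances in series:
R_fireclay brick = L/(kA) = 0.215/(0.958×17.3) = 0.01297 K/W
R_insulating firebrick = L/(kA) = 0.255/(0.326×17.3) = 0.04521 K/W
R_outer film = 1/(h_o·A) = 1/(11.8×17.3) = 0.004899 K/W
R_total = 0.06309 K/W
Q = ΔT / R_total = 916 / 0.06309

Q ≈ 14500 W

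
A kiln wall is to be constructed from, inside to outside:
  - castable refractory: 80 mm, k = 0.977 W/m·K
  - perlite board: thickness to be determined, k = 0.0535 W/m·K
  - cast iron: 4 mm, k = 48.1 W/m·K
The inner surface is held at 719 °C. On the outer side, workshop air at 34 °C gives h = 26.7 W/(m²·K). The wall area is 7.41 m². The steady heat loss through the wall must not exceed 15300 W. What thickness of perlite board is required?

Thermal resistances in series:
R_castable refractory = L/(kA) = 0.08/(0.977×7.41) = 0.01105 K/W
R_cast iron = L/(kA) = 0.004/(48.1×7.41) = 1.122×10^-5 K/W
R_outer film = 1/(h_o·A) = 1/(26.7×7.41) = 0.005054 K/W
Sum of the known resistances R_other = 0.01612 K/W
Required total resistance R_tot = ΔT/Q_allow = 685/15300 = 0.04477 K/W
R_perlite board = R_tot − R_other = 0.02866 K/W
L = R·k·A = 0.02866×0.0535×7.41

L ≈ 11.4 mm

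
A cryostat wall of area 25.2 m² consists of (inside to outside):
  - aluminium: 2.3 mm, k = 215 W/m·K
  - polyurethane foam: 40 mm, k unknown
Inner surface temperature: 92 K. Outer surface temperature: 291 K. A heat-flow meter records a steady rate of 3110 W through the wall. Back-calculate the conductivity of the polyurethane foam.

Using the resistance-network approach (series):
R_aluminium = L/(kA) = 0.0023/(215×25.2) = 4.245×10^-7 K/W
Sum of known resistances R_other = 4.245×10^-7 K/W
Total R = ΔT/Q = 199/3110 = 0.06399 K/W
R_polyurethane foam = R_total − R_other = 0.06399 K/W
k = L/(R·A) = 0.04/(0.06399×25.2)

k ≈ 0.0248 W/(m·K)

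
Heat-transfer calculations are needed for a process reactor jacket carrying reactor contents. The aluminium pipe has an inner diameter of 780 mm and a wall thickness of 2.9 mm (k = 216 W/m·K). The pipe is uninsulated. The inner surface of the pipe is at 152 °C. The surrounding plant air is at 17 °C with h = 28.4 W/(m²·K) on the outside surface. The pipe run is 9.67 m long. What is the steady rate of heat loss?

Q ≈ 91500 W

Treating each annulus and film as a series resistance:
R_aluminium pipe wall = ln(392.9/390)/(2π×216×9.67) = 5.645×10^-7 K/W
R_outer film = 1/(h_o·2πr_oL) = 1/(28.4×2π×0.3929×9.67) = 0.001475 K/W
R_total = 0.001476 K/W
Q = ΔT/R_total = 135/0.001476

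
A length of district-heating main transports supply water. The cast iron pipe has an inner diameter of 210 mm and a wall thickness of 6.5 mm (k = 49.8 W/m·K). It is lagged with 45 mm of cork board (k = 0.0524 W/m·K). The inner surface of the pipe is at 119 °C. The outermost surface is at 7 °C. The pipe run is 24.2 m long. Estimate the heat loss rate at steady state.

Cylindrical conduction, so R = ln(r₂/r₁)/(2πkL) per layer, in series:
R_cast iron pipe wall = ln(111.5/105)/(2π×49.8×24.2) = 7.932×10^-6 K/W
R_cork board = ln(156.5/111.5)/(2π×0.0524×24.2) = 0.04255 K/W
R_total = 0.04256 K/W
Q = ΔT/R_total = 112/0.04256

Q ≈ 2630 W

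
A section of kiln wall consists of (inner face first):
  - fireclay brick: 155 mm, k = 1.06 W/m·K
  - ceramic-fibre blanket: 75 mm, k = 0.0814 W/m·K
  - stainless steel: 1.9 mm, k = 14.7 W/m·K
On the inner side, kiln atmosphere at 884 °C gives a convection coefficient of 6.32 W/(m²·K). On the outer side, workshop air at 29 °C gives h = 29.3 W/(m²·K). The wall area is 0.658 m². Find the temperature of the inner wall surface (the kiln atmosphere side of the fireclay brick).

T ≈ 777 °C

Series thermal resistances:
R_inner film = 1/(h_i·A) = 1/(6.32×0.658) = 0.2405 K/W
R_fireclay brick = L/(kA) = 0.155/(1.06×0.658) = 0.2222 K/W
R_ceramic-fibre blanket = L/(kA) = 0.075/(0.0814×0.658) = 1.4 K/W
R_stainless steel = L/(kA) = 0.0019/(14.7×0.658) = 1.964×10^-4 K/W
R_outer film = 1/(h_o·A) = 1/(29.3×0.658) = 0.05187 K/W
R_total = 1.915 K/W;  Q = ΔT/R_total = 855/1.915 = 446.5 W
T_interface = T_inner − Q·ΣR(inner→interface) = 884 − 446×0.2405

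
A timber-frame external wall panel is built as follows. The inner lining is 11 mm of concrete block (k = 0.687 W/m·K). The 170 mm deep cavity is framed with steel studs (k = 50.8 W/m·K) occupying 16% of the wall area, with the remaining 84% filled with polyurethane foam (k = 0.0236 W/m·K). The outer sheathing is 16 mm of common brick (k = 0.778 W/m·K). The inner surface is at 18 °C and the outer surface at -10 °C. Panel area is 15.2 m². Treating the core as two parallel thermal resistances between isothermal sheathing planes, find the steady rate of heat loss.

Q ≈ 7410 W

Sheathing layers in series; stud and cavity paths in parallel between them.
R_inner = 0.011/(0.687×15.2) = 0.001053 K/W
R_stud  = 0.17/(50.8×0.16×15.2) = 0.001376 K/W
R_cav   = 0.17/(0.0236×0.84×15.2) = 0.5642 K/W
1/R_core = 1/R_stud + 1/R_cav → R_core = 0.001373 K/W
R_outer = 0.016/(0.778×15.2) = 0.001353 K/W
R_total = 0.003779 K/W
Q = ΔT/R_total = 28/0.003779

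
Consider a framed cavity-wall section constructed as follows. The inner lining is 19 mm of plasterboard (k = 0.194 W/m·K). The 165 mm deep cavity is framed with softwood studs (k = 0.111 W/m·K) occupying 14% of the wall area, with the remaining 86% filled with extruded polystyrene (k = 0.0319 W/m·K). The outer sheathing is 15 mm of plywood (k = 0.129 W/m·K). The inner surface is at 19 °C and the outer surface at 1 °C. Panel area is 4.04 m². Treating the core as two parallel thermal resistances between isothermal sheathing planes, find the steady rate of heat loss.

Sheathing layers in series; stud and cavity paths in parallel between them.
R_inner = 0.019/(0.194×4.04) = 0.02424 K/W
R_stud  = 0.165/(0.111×0.14×4.04) = 2.628 K/W
R_cav   = 0.165/(0.0319×0.86×4.04) = 1.489 K/W
1/R_core = 1/R_stud + 1/R_cav → R_core = 0.9504 K/W
R_outer = 0.015/(0.129×4.04) = 0.02878 K/W
R_total = 1.003 K/W
Q = ΔT/R_total = 18/1.003

Q ≈ 17.9 W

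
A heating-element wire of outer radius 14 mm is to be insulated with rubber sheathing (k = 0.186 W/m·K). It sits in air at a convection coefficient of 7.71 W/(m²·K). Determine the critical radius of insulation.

For a cylinder r_cr = k/h = 0.186/7.71
r_cr = 24.1 mm; since the bare radius (14 mm) is below r_cr, adding a thin layer of insulation will *increase* heat loss.

r_cr ≈ 24.1 mm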